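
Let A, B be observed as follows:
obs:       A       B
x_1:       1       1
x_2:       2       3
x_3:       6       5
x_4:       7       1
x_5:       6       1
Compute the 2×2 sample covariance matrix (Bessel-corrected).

Step 1 — column means:
  mean(A) = (1 + 2 + 6 + 7 + 6) / 5 = 22/5 = 4.4
  mean(B) = (1 + 3 + 5 + 1 + 1) / 5 = 11/5 = 2.2

Step 2 — sample covariance S[i,j] = (1/(n-1)) · Σ_k (x_{k,i} - mean_i) · (x_{k,j} - mean_j), with n-1 = 4.
  S[A,A] = ((-3.4)·(-3.4) + (-2.4)·(-2.4) + (1.6)·(1.6) + (2.6)·(2.6) + (1.6)·(1.6)) / 4 = 29.2/4 = 7.3
  S[A,B] = ((-3.4)·(-1.2) + (-2.4)·(0.8) + (1.6)·(2.8) + (2.6)·(-1.2) + (1.6)·(-1.2)) / 4 = 1.6/4 = 0.4
  S[B,B] = ((-1.2)·(-1.2) + (0.8)·(0.8) + (2.8)·(2.8) + (-1.2)·(-1.2) + (-1.2)·(-1.2)) / 4 = 12.8/4 = 3.2

S is symmetric (S[j,i] = S[i,j]). Assembling:

S = [[7.3, 0.4],
 [0.4, 3.2]]


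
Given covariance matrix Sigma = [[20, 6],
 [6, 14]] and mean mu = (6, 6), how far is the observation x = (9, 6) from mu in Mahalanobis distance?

Step 1 — centre the observation: (x - mu) = (3, 0).

Step 2 — invert Sigma. det(Sigma) = 20·14 - (6)² = 244.
  Sigma^{-1} = (1/det) · [[d, -b], [-b, a]] = [[0.0574, -0.0246],
 [-0.0246, 0.082]].

Step 3 — form the quadratic (x - mu)^T · Sigma^{-1} · (x - mu):
  Sigma^{-1} · (x - mu) = (0.1721, -0.0738).
  (x - mu)^T · [Sigma^{-1} · (x - mu)] = (3)·(0.1721) + (0)·(-0.0738) = 0.5164.

Step 4 — take square root: d = √(0.5164) ≈ 0.7186.

d(x, mu) = √(0.5164) ≈ 0.7186


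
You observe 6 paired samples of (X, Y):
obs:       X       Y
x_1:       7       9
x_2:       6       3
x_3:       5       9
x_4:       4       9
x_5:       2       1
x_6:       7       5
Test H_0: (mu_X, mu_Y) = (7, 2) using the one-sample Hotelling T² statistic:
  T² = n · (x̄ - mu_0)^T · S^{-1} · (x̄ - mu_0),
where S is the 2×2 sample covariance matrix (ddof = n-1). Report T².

Step 1 — sample mean vector:
  mean(X) = (7 + 6 + 5 + 4 + 2 + 7) / 6 = 31/6 = 5.1667
  mean(Y) = (9 + 3 + 9 + 9 + 1 + 5) / 6 = 36/6 = 6
  x̄ = (5.1667, 6),  deviation x̄ - mu_0 = (5.1667, 6) - (7, 2) = (-1.8333, 4).

Step 2 — sample covariance matrix, S[i,j] = (1/(n-1)) · Σ_k (x_{k,i} - mean_i) · (x_{k,j} - mean_j), divisor n-1 = 5:
  S[X,X] = ((1.8333)·(1.8333) + (0.8333)·(0.8333) + (-0.1667)·(-0.1667) + (-1.1667)·(-1.1667) + (-3.1667)·(-3.1667) + (1.8333)·(1.8333)) / 5 = 18.8333/5 = 3.7667
  S[X,Y] = ((1.8333)·(3) + (0.8333)·(-3) + (-0.1667)·(3) + (-1.1667)·(3) + (-3.1667)·(-5) + (1.8333)·(-1)) / 5 = 13/5 = 2.6
  S[Y,Y] = ((3)·(3) + (-3)·(-3) + (3)·(3) + (3)·(3) + (-5)·(-5) + (-1)·(-1)) / 5 = 62/5 = 12.4
  S = [[3.7667, 2.6],
 [2.6, 12.4]].

Step 3 — invert S. det(S) = 3.7667·12.4 - (2.6)² = 39.9467.
  S^{-1} = (1/det) · [[d, -b], [-b, a]] = [[0.3104, -0.0651],
 [-0.0651, 0.0943]].

Step 4 — quadratic form (x̄ - mu_0)^T · S^{-1} · (x̄ - mu_0):
  S^{-1} · (x̄ - mu_0) = (-0.8294, 0.4965),
  (x̄ - mu_0)^T · [...] = (-1.8333)·(-0.8294) + (4)·(0.4965) = 3.5066.

Step 5 — scale by n: T² = 6 · 3.5066 = 21.0397.

T² ≈ 21.0397


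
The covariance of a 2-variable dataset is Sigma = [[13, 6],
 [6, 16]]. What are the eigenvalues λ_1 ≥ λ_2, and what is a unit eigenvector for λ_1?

Step 1 — characteristic polynomial of 2×2 Sigma:
  det(Sigma - λI) = λ² - trace · λ + det = 0.
  trace = 13 + 16 = 29, det = 13·16 - (6)² = 172.
Step 2 — discriminant:
  Δ = trace² - 4·det = 841 - 688 = 153.
Step 3 — eigenvalues:
  λ = (trace ± √Δ)/2 = (29 ± 12.3693)/2,
  λ_1 = 20.6847,  λ_2 = 8.3153.

Step 4 — unit eigenvector for λ_1: solve (Sigma - λ_1 I)v = 0. First row:
  (13 - 20.6847)·v_x + (6)·v_y = 0, i.e. (-7.6847)·v_x + (6)·v_y = 0,
  so v ∝ (b, λ_1 - a) = (6, 7.6847) = u.
  ||u|| = √((6)² + (7.6847)²) = √(95.054) ≈ 9.7496,
  v_1 = u/||u|| ≈ (0.6154, 0.7882) (||v_1|| = 1).

λ_1 = 20.6847,  λ_2 = 8.3153;  v_1 ≈ (0.6154, 0.7882)


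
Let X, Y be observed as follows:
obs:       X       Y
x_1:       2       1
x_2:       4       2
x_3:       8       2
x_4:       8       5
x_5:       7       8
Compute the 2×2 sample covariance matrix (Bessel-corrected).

Step 1 — column means:
  mean(X) = (2 + 4 + 8 + 8 + 7) / 5 = 29/5 = 5.8
  mean(Y) = (1 + 2 + 2 + 5 + 8) / 5 = 18/5 = 3.6

Step 2 — sample covariance S[i,j] = (1/(n-1)) · Σ_k (x_{k,i} - mean_i) · (x_{k,j} - mean_j), with n-1 = 4.
  S[X,X] = ((-3.8)·(-3.8) + (-1.8)·(-1.8) + (2.2)·(2.2) + (2.2)·(2.2) + (1.2)·(1.2)) / 4 = 28.8/4 = 7.2
  S[X,Y] = ((-3.8)·(-2.6) + (-1.8)·(-1.6) + (2.2)·(-1.6) + (2.2)·(1.4) + (1.2)·(4.4)) / 4 = 17.6/4 = 4.4
  S[Y,Y] = ((-2.6)·(-2.6) + (-1.6)·(-1.6) + (-1.6)·(-1.6) + (1.4)·(1.4) + (4.4)·(4.4)) / 4 = 33.2/4 = 8.3

S is symmetric (S[j,i] = S[i,j]). Assembling:

S = [[7.2, 4.4],
 [4.4, 8.3]]


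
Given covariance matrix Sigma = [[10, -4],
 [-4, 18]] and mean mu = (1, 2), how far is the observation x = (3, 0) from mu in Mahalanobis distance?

Step 1 — centre the observation: (x - mu) = (2, -2).

Step 2 — invert Sigma. det(Sigma) = 10·18 - (-4)² = 164.
  Sigma^{-1} = (1/det) · [[d, -b], [-b, a]] = [[0.1098, 0.0244],
 [0.0244, 0.061]].

Step 3 — form the quadratic (x - mu)^T · Sigma^{-1} · (x - mu):
  Sigma^{-1} · (x - mu) = (0.1707, -0.0732).
  (x - mu)^T · [Sigma^{-1} · (x - mu)] = (2)·(0.1707) + (-2)·(-0.0732) = 0.4878.

Step 4 — take square root: d = √(0.4878) ≈ 0.6984.

d(x, mu) = √(0.4878) ≈ 0.6984


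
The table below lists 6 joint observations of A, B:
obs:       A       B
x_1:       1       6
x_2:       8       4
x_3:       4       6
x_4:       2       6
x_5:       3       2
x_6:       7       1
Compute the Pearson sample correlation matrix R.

Step 1 — column means:
  mean(A) = (1 + 8 + 4 + 2 + 3 + 7) / 6 = 25/6 = 4.1667
  mean(B) = (6 + 4 + 6 + 6 + 2 + 1) / 6 = 25/6 = 4.1667

Step 2 — sample variances and covariances s[i,j] = (1/(n-1)) · Σ_k (x_{k,i} - mean_i) · (x_{k,j} - mean_j), with n-1 = 5:
  s[A,A] = ((-3.1667)·(-3.1667) + (3.8333)·(3.8333) + (-0.1667)·(-0.1667) + (-2.1667)·(-2.1667) + (-1.1667)·(-1.1667) + (2.8333)·(2.8333)) / 5 = 38.8333/5 = 7.7667
  s[A,B] = ((-3.1667)·(1.8333) + (3.8333)·(-0.1667) + (-0.1667)·(1.8333) + (-2.1667)·(1.8333) + (-1.1667)·(-2.1667) + (2.8333)·(-3.1667)) / 5 = -17.1667/5 = -3.4333
  s[B,B] = ((1.8333)·(1.8333) + (-0.1667)·(-0.1667) + (1.8333)·(1.8333) + (1.8333)·(1.8333) + (-2.1667)·(-2.1667) + (-3.1667)·(-3.1667)) / 5 = 24.8333/5 = 4.9667
  Sample standard deviations s_i = √(s[i,i]):
  s(A) = √(7.7667) = 2.7869
  s(B) = √(4.9667) = 2.2286

Step 3 — r_{ij} = s_{ij} / (s_i · s_j):
  r[A,A] = 1 (diagonal).
  r[A,B] = -3.4333 / (2.7869 · 2.2286) = -3.4333 / 6.2108 = -0.5528
  r[B,B] = 1 (diagonal).

R is symmetric with unit diagonal. Assembling:

R = [[1, -0.5528],
 [-0.5528, 1]]


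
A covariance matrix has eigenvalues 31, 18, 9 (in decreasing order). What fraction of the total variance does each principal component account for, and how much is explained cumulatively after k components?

Step 1 — total variance = trace(Sigma) = Σ λ_i = 31 + 18 + 9 = 58.

Step 2 — fraction explained by component i = λ_i / Σ λ:
  PC1: 31/58 = 0.5345
  PC2: 18/58 = 0.3103
  PC3: 9/58 = 0.1552

Step 3 — cumulative fraction after k components = (λ_1 + ... + λ_k) / Σ λ:
  k = 1: 31/58 = 0.5345
  k = 2: (31 + 18)/58 = 49/58 = 0.8448
  k = 3: (31 + 18 + 9)/58 = 58/58 = 1

Summary (fraction, with percent):

explained: PC1 0.5345 (53.45%), PC2 0.3103 (31.03%), PC3 0.1552 (15.52%);  cumulative: 0.5345, 0.8448, 1


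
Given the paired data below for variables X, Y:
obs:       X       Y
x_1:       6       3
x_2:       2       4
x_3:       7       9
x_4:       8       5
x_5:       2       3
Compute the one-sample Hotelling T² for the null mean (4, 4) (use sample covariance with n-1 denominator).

Step 1 — sample mean vector:
  mean(X) = (6 + 2 + 7 + 8 + 2) / 5 = 25/5 = 5
  mean(Y) = (3 + 4 + 9 + 5 + 3) / 5 = 24/5 = 4.8
  x̄ = (5, 4.8),  deviation x̄ - mu_0 = (5, 4.8) - (4, 4) = (1, 0.8).

Step 2 — sample covariance matrix, S[i,j] = (1/(n-1)) · Σ_k (x_{k,i} - mean_i) · (x_{k,j} - mean_j), divisor n-1 = 4:
  S[X,X] = ((1)·(1) + (-3)·(-3) + (2)·(2) + (3)·(3) + (-3)·(-3)) / 4 = 32/4 = 8
  S[X,Y] = ((1)·(-1.8) + (-3)·(-0.8) + (2)·(4.2) + (3)·(0.2) + (-3)·(-1.8)) / 4 = 15/4 = 3.75
  S[Y,Y] = ((-1.8)·(-1.8) + (-0.8)·(-0.8) + (4.2)·(4.2) + (0.2)·(0.2) + (-1.8)·(-1.8)) / 4 = 24.8/4 = 6.2
  S = [[8, 3.75],
 [3.75, 6.2]].

Step 3 — invert S. det(S) = 8·6.2 - (3.75)² = 35.5375.
  S^{-1} = (1/det) · [[d, -b], [-b, a]] = [[0.1745, -0.1055],
 [-0.1055, 0.2251]].

Step 4 — quadratic form (x̄ - mu_0)^T · S^{-1} · (x̄ - mu_0):
  S^{-1} · (x̄ - mu_0) = (0.09, 0.0746),
  (x̄ - mu_0)^T · [...] = (1)·(0.09) + (0.8)·(0.0746) = 0.1497.

Step 5 — scale by n: T² = 5 · 0.1497 = 0.7485.

T² ≈ 0.7485


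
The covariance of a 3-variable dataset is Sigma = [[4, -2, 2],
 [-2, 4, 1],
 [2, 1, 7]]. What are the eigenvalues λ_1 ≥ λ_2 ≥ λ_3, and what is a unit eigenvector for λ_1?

Step 1 — characteristic polynomial p(λ) = det(λI - Sigma) = λ³ - tr·λ² + c_1·λ - det, where tr = trace, c_1 = sum of the principal 2×2 minors, det = det(Sigma):
  tr = 4 + 4 + 7 = 15,
  c_1 = (4·4 - (-2)²) + (4·7 - (2)²) + (4·7 - (1)²) = 12 + 24 + 27 = 63,
  det = 4·(4·7 - (1)²) - (-2)·((-2)·7 - (1)·(2)) + (2)·((-2)·(1) - 4·(2)) = 4·(27) - (-2)·(-16) + (2)·(-10) = 56.
  So p(λ) = λ³ - 15λ² + 63λ - 56.
Step 2 — look for an integer root (rational root theorem: any rational root is an integer divisor of 56). Testing λ = 8:
  p(8) = 512 - 960 + 504 - 56 = 0  ✓
  Dividing out (λ - 8): p(λ) = (λ - 8)(λ² - 7λ + 7).
Step 3 — remaining eigenvalues from the quadratic λ² - 7λ + 7 = 0:
  Δ = 7² - 4·7 = 49 - 28 = 21,  λ = (7 ± √21)/2 = (7 ± 4.5826)/2 ≈ 5.7913 or 1.2087.
  Sorted: λ_1 = 8,  λ_2 = 5.7913,  λ_3 = 1.2087  (check: sum = 15 = tr ✓).

Step 4 — unit eigenvector for λ_1 = 8: v spans the null space of (Sigma - λ_1 I), whose rows are
  r_1 = (-4, -2, 2),  r_2 = (-2, -4, 1),  r_3 = (2, 1, -1).
  v is orthogonal to every row, so take v ∝ r_1 × r_2 = ((-2)·(1) - (2)·(-4), (2)·(-2) - (-4)·(1), (-4)·(-4) - (-2)·(-2)) = (6, 0, 12).
  Rescale (divide by 6): u = (1, 0, 2).
  ||u|| = √((1)² + (0)² + (2)²) = √(5) ≈ 2.2361,  v_1 = u/||u|| ≈ (0.4472, 0, 0.8944) (||v_1|| = 1).

λ_1 = 8,  λ_2 = 5.7913,  λ_3 = 1.2087;  v_1 ≈ (0.4472, 0, 0.8944)


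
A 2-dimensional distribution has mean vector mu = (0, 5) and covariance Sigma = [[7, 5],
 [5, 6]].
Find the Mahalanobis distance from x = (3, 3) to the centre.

Step 1 — centre the observation: (x - mu) = (3, -2).

Step 2 — invert Sigma. det(Sigma) = 7·6 - (5)² = 17.
  Sigma^{-1} = (1/det) · [[d, -b], [-b, a]] = [[0.3529, -0.2941],
 [-0.2941, 0.4118]].

Step 3 — form the quadratic (x - mu)^T · Sigma^{-1} · (x - mu):
  Sigma^{-1} · (x - mu) = (1.6471, -1.7059).
  (x - mu)^T · [Sigma^{-1} · (x - mu)] = (3)·(1.6471) + (-2)·(-1.7059) = 8.3529.

Step 4 — take square root: d = √(8.3529) ≈ 2.8901.

d(x, mu) = √(8.3529) ≈ 2.8901


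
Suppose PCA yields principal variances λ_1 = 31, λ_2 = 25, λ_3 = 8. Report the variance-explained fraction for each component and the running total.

Step 1 — total variance = trace(Sigma) = Σ λ_i = 31 + 25 + 8 = 64.

Step 2 — fraction explained by component i = λ_i / Σ λ:
  PC1: 31/64 = 0.4844
  PC2: 25/64 = 0.3906
  PC3: 8/64 = 0.125

Step 3 — cumulative fraction after k components = (λ_1 + ... + λ_k) / Σ λ:
  k = 1: 31/64 = 0.4844
  k = 2: (31 + 25)/64 = 56/64 = 0.875
  k = 3: (31 + 25 + 8)/64 = 64/64 = 1

Summary (fraction, with percent):

explained: PC1 0.4844 (48.44%), PC2 0.3906 (39.06%), PC3 0.125 (12.5%);  cumulative: 0.4844, 0.875, 1


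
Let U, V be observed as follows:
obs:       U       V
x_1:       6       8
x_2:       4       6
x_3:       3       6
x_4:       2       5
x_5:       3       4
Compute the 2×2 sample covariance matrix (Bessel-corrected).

Step 1 — column means:
  mean(U) = (6 + 4 + 3 + 2 + 3) / 5 = 18/5 = 3.6
  mean(V) = (8 + 6 + 6 + 5 + 4) / 5 = 29/5 = 5.8

Step 2 — sample covariance S[i,j] = (1/(n-1)) · Σ_k (x_{k,i} - mean_i) · (x_{k,j} - mean_j), with n-1 = 4.
  S[U,U] = ((2.4)·(2.4) + (0.4)·(0.4) + (-0.6)·(-0.6) + (-1.6)·(-1.6) + (-0.6)·(-0.6)) / 4 = 9.2/4 = 2.3
  S[U,V] = ((2.4)·(2.2) + (0.4)·(0.2) + (-0.6)·(0.2) + (-1.6)·(-0.8) + (-0.6)·(-1.8)) / 4 = 7.6/4 = 1.9
  S[V,V] = ((2.2)·(2.2) + (0.2)·(0.2) + (0.2)·(0.2) + (-0.8)·(-0.8) + (-1.8)·(-1.8)) / 4 = 8.8/4 = 2.2

S is symmetric (S[j,i] = S[i,j]). Assembling:

S = [[2.3, 1.9],
 [1.9, 2.2]]


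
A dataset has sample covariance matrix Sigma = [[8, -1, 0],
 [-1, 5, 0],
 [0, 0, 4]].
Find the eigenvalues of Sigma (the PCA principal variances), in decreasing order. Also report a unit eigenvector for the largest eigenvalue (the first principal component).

Step 1 — characteristic polynomial p(λ) = det(λI - Sigma) = λ³ - tr·λ² + c_1·λ - det, where tr = trace, c_1 = sum of the principal 2×2 minors, det = det(Sigma):
  tr = 8 + 5 + 4 = 17,
  c_1 = (8·5 - (-1)²) + (8·4 - (0)²) + (5·4 - (0)²) = 39 + 32 + 20 = 91,
  det = 8·(5·4 - (0)²) - (-1)·((-1)·4 - (0)·(0)) + (0)·((-1)·(0) - 5·(0)) = 8·(20) - (-1)·(-4) + (0)·(0) = 156.
  So p(λ) = λ³ - 17λ² + 91λ - 156.
Step 2 — look for an integer root (rational root theorem: any rational root is an integer divisor of 156). Testing λ = 4:
  p(4) = 64 - 272 + 364 - 156 = 0  ✓
  Dividing out (λ - 4): p(λ) = (λ - 4)(λ² - 13λ + 39).
Step 3 — remaining eigenvalues from the quadratic λ² - 13λ + 39 = 0:
  Δ = 13² - 4·39 = 169 - 156 = 13,  λ = (13 ± √13)/2 = (13 ± 3.6056)/2 ≈ 8.3028 or 4.6972.
  Sorted: λ_1 = 8.3028,  λ_2 = 4.6972,  λ_3 = 4  (check: sum = 17 = tr ✓).

Step 4 — unit eigenvector for λ_1 ≈ 8.3028: v spans the null space of (Sigma - λ_1 I), whose rows are
  r_1 = (-0.3028, -1, 0),  r_2 = (-1, -3.3028, 0),  r_3 = (0, 0, -4.3028).
  v is orthogonal to every row, so take v ∝ r_1 × r_3 = ((-1)·(-4.3028) - (0)·(0), (0)·(0) - (-0.3028)·(-4.3028), (-0.3028)·(0) - (-1)·(0)) ≈ (4.3028, -1.3028, 0).
  Let u = (4.3028, -1.3028, 0).
  ||u|| = √((4.3028)² + (-1.3028)² + (0)²) = √(20.2111) ≈ 4.4957,  v_1 = u/||u|| ≈ (0.9571, -0.2898, 0) (||v_1|| = 1).

λ_1 = 8.3028,  λ_2 = 4.6972,  λ_3 = 4;  v_1 ≈ (0.9571, -0.2898, 0)


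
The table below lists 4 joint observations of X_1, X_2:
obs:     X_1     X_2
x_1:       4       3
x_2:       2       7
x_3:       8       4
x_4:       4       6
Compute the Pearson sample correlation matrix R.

Step 1 — column means:
  mean(X_1) = (4 + 2 + 8 + 4) / 4 = 18/4 = 4.5
  mean(X_2) = (3 + 7 + 4 + 6) / 4 = 20/4 = 5

Step 2 — sample variances and covariances s[i,j] = (1/(n-1)) · Σ_k (x_{k,i} - mean_i) · (x_{k,j} - mean_j), with n-1 = 3:
  s[X_1,X_1] = ((-0.5)·(-0.5) + (-2.5)·(-2.5) + (3.5)·(3.5) + (-0.5)·(-0.5)) / 3 = 19/3 = 6.3333
  s[X_1,X_2] = ((-0.5)·(-2) + (-2.5)·(2) + (3.5)·(-1) + (-0.5)·(1)) / 3 = -8/3 = -2.6667
  s[X_2,X_2] = ((-2)·(-2) + (2)·(2) + (-1)·(-1) + (1)·(1)) / 3 = 10/3 = 3.3333
  Sample standard deviations s_i = √(s[i,i]):
  s(X_1) = √(6.3333) = 2.5166
  s(X_2) = √(3.3333) = 1.8257

Step 3 — r_{ij} = s_{ij} / (s_i · s_j):
  r[X_1,X_1] = 1 (diagonal).
  r[X_1,X_2] = -2.6667 / (2.5166 · 1.8257) = -2.6667 / 4.5947 = -0.5804
  r[X_2,X_2] = 1 (diagonal).

R is symmetric with unit diagonal. Assembling:

R = [[1, -0.5804],
 [-0.5804, 1]]


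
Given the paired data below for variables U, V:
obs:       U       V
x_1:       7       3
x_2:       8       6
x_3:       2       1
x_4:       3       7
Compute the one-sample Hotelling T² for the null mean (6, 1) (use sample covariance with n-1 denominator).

Step 1 — sample mean vector:
  mean(U) = (7 + 8 + 2 + 3) / 4 = 20/4 = 5
  mean(V) = (3 + 6 + 1 + 7) / 4 = 17/4 = 4.25
  x̄ = (5, 4.25),  deviation x̄ - mu_0 = (5, 4.25) - (6, 1) = (-1, 3.25).

Step 2 — sample covariance matrix, S[i,j] = (1/(n-1)) · Σ_k (x_{k,i} - mean_i) · (x_{k,j} - mean_j), divisor n-1 = 3:
  S[U,U] = ((2)·(2) + (3)·(3) + (-3)·(-3) + (-2)·(-2)) / 3 = 26/3 = 8.6667
  S[U,V] = ((2)·(-1.25) + (3)·(1.75) + (-3)·(-3.25) + (-2)·(2.75)) / 3 = 7/3 = 2.3333
  S[V,V] = ((-1.25)·(-1.25) + (1.75)·(1.75) + (-3.25)·(-3.25) + (2.75)·(2.75)) / 3 = 22.75/3 = 7.5833
  S = [[8.6667, 2.3333],
 [2.3333, 7.5833]].

Step 3 — invert S. det(S) = 8.6667·7.5833 - (2.3333)² = 60.2778.
  S^{-1} = (1/det) · [[d, -b], [-b, a]] = [[0.1258, -0.0387],
 [-0.0387, 0.1438]].

Step 4 — quadratic form (x̄ - mu_0)^T · S^{-1} · (x̄ - mu_0):
  S^{-1} · (x̄ - mu_0) = (-0.2516, 0.506),
  (x̄ - mu_0)^T · [...] = (-1)·(-0.2516) + (3.25)·(0.506) = 1.8961.

Step 5 — scale by n: T² = 4 · 1.8961 = 7.5843.

T² ≈ 7.5843


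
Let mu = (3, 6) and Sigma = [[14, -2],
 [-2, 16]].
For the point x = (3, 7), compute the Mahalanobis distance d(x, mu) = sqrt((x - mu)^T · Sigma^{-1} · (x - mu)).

Step 1 — centre the observation: (x - mu) = (0, 1).

Step 2 — invert Sigma. det(Sigma) = 14·16 - (-2)² = 220.
  Sigma^{-1} = (1/det) · [[d, -b], [-b, a]] = [[0.0727, 0.0091],
 [0.0091, 0.0636]].

Step 3 — form the quadratic (x - mu)^T · Sigma^{-1} · (x - mu):
  Sigma^{-1} · (x - mu) = (0.0091, 0.0636).
  (x - mu)^T · [Sigma^{-1} · (x - mu)] = (0)·(0.0091) + (1)·(0.0636) = 0.0636.

Step 4 — take square root: d = √(0.0636) ≈ 0.2523.

d(x, mu) = √(0.0636) ≈ 0.2523


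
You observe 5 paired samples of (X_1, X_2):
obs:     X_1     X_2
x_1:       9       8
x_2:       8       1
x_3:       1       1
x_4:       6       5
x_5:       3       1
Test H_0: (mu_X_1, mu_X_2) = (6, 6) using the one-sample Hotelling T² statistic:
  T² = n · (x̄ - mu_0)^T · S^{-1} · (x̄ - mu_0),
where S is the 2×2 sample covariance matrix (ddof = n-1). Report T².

Step 1 — sample mean vector:
  mean(X_1) = (9 + 8 + 1 + 6 + 3) / 5 = 27/5 = 5.4
  mean(X_2) = (8 + 1 + 1 + 5 + 1) / 5 = 16/5 = 3.2
  x̄ = (5.4, 3.2),  deviation x̄ - mu_0 = (5.4, 3.2) - (6, 6) = (-0.6, -2.8).

Step 2 — sample covariance matrix, S[i,j] = (1/(n-1)) · Σ_k (x_{k,i} - mean_i) · (x_{k,j} - mean_j), divisor n-1 = 4:
  S[X_1,X_1] = ((3.6)·(3.6) + (2.6)·(2.6) + (-4.4)·(-4.4) + (0.6)·(0.6) + (-2.4)·(-2.4)) / 4 = 45.2/4 = 11.3
  S[X_1,X_2] = ((3.6)·(4.8) + (2.6)·(-2.2) + (-4.4)·(-2.2) + (0.6)·(1.8) + (-2.4)·(-2.2)) / 4 = 27.6/4 = 6.9
  S[X_2,X_2] = ((4.8)·(4.8) + (-2.2)·(-2.2) + (-2.2)·(-2.2) + (1.8)·(1.8) + (-2.2)·(-2.2)) / 4 = 40.8/4 = 10.2
  S = [[11.3, 6.9],
 [6.9, 10.2]].

Step 3 — invert S. det(S) = 11.3·10.2 - (6.9)² = 67.65.
  S^{-1} = (1/det) · [[d, -b], [-b, a]] = [[0.1508, -0.102],
 [-0.102, 0.167]].

Step 4 — quadratic form (x̄ - mu_0)^T · S^{-1} · (x̄ - mu_0):
  S^{-1} · (x̄ - mu_0) = (0.1951, -0.4065),
  (x̄ - mu_0)^T · [...] = (-0.6)·(0.1951) + (-2.8)·(-0.4065) = 1.0211.

Step 5 — scale by n: T² = 5 · 1.0211 = 5.1057.

T² ≈ 5.1057


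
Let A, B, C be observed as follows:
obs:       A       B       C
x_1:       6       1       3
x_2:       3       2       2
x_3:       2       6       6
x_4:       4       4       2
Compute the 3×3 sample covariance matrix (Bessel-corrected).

Step 1 — column means:
  mean(A) = (6 + 3 + 2 + 4) / 4 = 15/4 = 3.75
  mean(B) = (1 + 2 + 6 + 4) / 4 = 13/4 = 3.25
  mean(C) = (3 + 2 + 6 + 2) / 4 = 13/4 = 3.25

Step 2 — sample covariance S[i,j] = (1/(n-1)) · Σ_k (x_{k,i} - mean_i) · (x_{k,j} - mean_j), with n-1 = 3.
  S[A,A] = ((2.25)·(2.25) + (-0.75)·(-0.75) + (-1.75)·(-1.75) + (0.25)·(0.25)) / 3 = 8.75/3 = 2.9167
  S[A,B] = ((2.25)·(-2.25) + (-0.75)·(-1.25) + (-1.75)·(2.75) + (0.25)·(0.75)) / 3 = -8.75/3 = -2.9167
  S[A,C] = ((2.25)·(-0.25) + (-0.75)·(-1.25) + (-1.75)·(2.75) + (0.25)·(-1.25)) / 3 = -4.75/3 = -1.5833
  S[B,B] = ((-2.25)·(-2.25) + (-1.25)·(-1.25) + (2.75)·(2.75) + (0.75)·(0.75)) / 3 = 14.75/3 = 4.9167
  S[B,C] = ((-2.25)·(-0.25) + (-1.25)·(-1.25) + (2.75)·(2.75) + (0.75)·(-1.25)) / 3 = 8.75/3 = 2.9167
  S[C,C] = ((-0.25)·(-0.25) + (-1.25)·(-1.25) + (2.75)·(2.75) + (-1.25)·(-1.25)) / 3 = 10.75/3 = 3.5833

S is symmetric (S[j,i] = S[i,j]). Assembling:

S = [[2.9167, -2.9167, -1.5833],
 [-2.9167, 4.9167, 2.9167],
 [-1.5833, 2.9167, 3.5833]]


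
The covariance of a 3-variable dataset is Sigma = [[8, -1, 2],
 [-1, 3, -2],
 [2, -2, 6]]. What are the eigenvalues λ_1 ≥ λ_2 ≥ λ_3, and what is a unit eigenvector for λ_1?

Step 1 — characteristic polynomial p(λ) = det(λI - Sigma) = λ³ - tr·λ² + c_1·λ - det, where tr = trace, c_1 = sum of the principal 2×2 minors, det = det(Sigma):
  tr = 8 + 3 + 6 = 17,
  c_1 = (8·3 - (-1)²) + (8·6 - (2)²) + (3·6 - (-2)²) = 23 + 44 + 14 = 81,
  det = 8·(3·6 - (-2)²) - (-1)·((-1)·6 - (-2)·(2)) + (2)·((-1)·(-2) - 3·(2)) = 8·(14) - (-1)·(-2) + (2)·(-4) = 102.
  So p(λ) = λ³ - 17λ² + 81λ - 102.
Step 2 — look for an integer root (rational root theorem: any rational root is an integer divisor of 102). Testing λ = 2:
  p(2) = 8 - 68 + 162 - 102 = 0  ✓
  Dividing out (λ - 2): p(λ) = (λ - 2)(λ² - 15λ + 51).
Step 3 — remaining eigenvalues from the quadratic λ² - 15λ + 51 = 0:
  Δ = 15² - 4·51 = 225 - 204 = 21,  λ = (15 ± √21)/2 = (15 ± 4.5826)/2 ≈ 9.7913 or 5.2087.
  Sorted: λ_1 = 9.7913,  λ_2 = 5.2087,  λ_3 = 2  (check: sum = 17 = tr ✓).

Step 4 — unit eigenvector for λ_1 ≈ 9.7913: v spans the null space of (Sigma - λ_1 I), whose rows are
  r_1 = (-1.7913, -1, 2),  r_2 = (-1, -6.7913, -2),  r_3 = (2, -2, -3.7913).
  v is orthogonal to every row, so take v ∝ r_1 × r_2 = ((-1)·(-2) - (2)·(-6.7913), (2)·(-1) - (-1.7913)·(-2), (-1.7913)·(-6.7913) - (-1)·(-1)) ≈ (15.5826, -5.5826, 11.1652).
  Let u = (15.5826, -5.5826, 11.1652).
  ||u|| = √((15.5826)² + (-5.5826)² + (11.1652)²) = √(398.6424) ≈ 19.966,  v_1 = u/||u|| ≈ (0.7805, -0.2796, 0.5592) (||v_1|| = 1).

λ_1 = 9.7913,  λ_2 = 5.2087,  λ_3 = 2;  v_1 ≈ (0.7805, -0.2796, 0.5592)


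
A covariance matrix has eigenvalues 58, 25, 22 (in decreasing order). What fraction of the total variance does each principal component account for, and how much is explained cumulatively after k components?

Step 1 — total variance = trace(Sigma) = Σ λ_i = 58 + 25 + 22 = 105.

Step 2 — fraction explained by component i = λ_i / Σ λ:
  PC1: 58/105 = 0.5524
  PC2: 25/105 = 0.2381
  PC3: 22/105 = 0.2095

Step 3 — cumulative fraction after k components = (λ_1 + ... + λ_k) / Σ λ:
  k = 1: 58/105 = 0.5524
  k = 2: (58 + 25)/105 = 83/105 = 0.7905
  k = 3: (58 + 25 + 22)/105 = 105/105 = 1

Summary (fraction, with percent):

explained: PC1 0.5524 (55.24%), PC2 0.2381 (23.81%), PC3 0.2095 (20.95%);  cumulative: 0.5524, 0.7905, 1


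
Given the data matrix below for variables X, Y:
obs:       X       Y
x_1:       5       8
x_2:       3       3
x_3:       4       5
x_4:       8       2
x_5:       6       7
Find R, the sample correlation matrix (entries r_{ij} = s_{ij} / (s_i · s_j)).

Step 1 — column means:
  mean(X) = (5 + 3 + 4 + 8 + 6) / 5 = 26/5 = 5.2
  mean(Y) = (8 + 3 + 5 + 2 + 7) / 5 = 25/5 = 5

Step 2 — sample variances and covariances s[i,j] = (1/(n-1)) · Σ_k (x_{k,i} - mean_i) · (x_{k,j} - mean_j), with n-1 = 4:
  s[X,X] = ((-0.2)·(-0.2) + (-2.2)·(-2.2) + (-1.2)·(-1.2) + (2.8)·(2.8) + (0.8)·(0.8)) / 4 = 14.8/4 = 3.7
  s[X,Y] = ((-0.2)·(3) + (-2.2)·(-2) + (-1.2)·(0) + (2.8)·(-3) + (0.8)·(2)) / 4 = -3/4 = -0.75
  s[Y,Y] = ((3)·(3) + (-2)·(-2) + (0)·(0) + (-3)·(-3) + (2)·(2)) / 4 = 26/4 = 6.5
  Sample standard deviations s_i = √(s[i,i]):
  s(X) = √(3.7) = 1.9235
  s(Y) = √(6.5) = 2.5495

Step 3 — r_{ij} = s_{ij} / (s_i · s_j):
  r[X,X] = 1 (diagonal).
  r[X,Y] = -0.75 / (1.9235 · 2.5495) = -0.75 / 4.9041 = -0.1529
  r[Y,Y] = 1 (diagonal).

R is symmetric with unit diagonal. Assembling:

R = [[1, -0.1529],
 [-0.1529, 1]]


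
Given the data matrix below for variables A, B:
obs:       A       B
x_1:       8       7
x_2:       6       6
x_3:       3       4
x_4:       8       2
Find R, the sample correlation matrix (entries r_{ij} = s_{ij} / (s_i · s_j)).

Step 1 — column means:
  mean(A) = (8 + 6 + 3 + 8) / 4 = 25/4 = 6.25
  mean(B) = (7 + 6 + 4 + 2) / 4 = 19/4 = 4.75

Step 2 — sample variances and covariances s[i,j] = (1/(n-1)) · Σ_k (x_{k,i} - mean_i) · (x_{k,j} - mean_j), with n-1 = 3:
  s[A,A] = ((1.75)·(1.75) + (-0.25)·(-0.25) + (-3.25)·(-3.25) + (1.75)·(1.75)) / 3 = 16.75/3 = 5.5833
  s[A,B] = ((1.75)·(2.25) + (-0.25)·(1.25) + (-3.25)·(-0.75) + (1.75)·(-2.75)) / 3 = 1.25/3 = 0.4167
  s[B,B] = ((2.25)·(2.25) + (1.25)·(1.25) + (-0.75)·(-0.75) + (-2.75)·(-2.75)) / 3 = 14.75/3 = 4.9167
  Sample standard deviations s_i = √(s[i,i]):
  s(A) = √(5.5833) = 2.3629
  s(B) = √(4.9167) = 2.2174

Step 3 — r_{ij} = s_{ij} / (s_i · s_j):
  r[A,A] = 1 (diagonal).
  r[A,B] = 0.4167 / (2.3629 · 2.2174) = 0.4167 / 5.2394 = 0.0795
  r[B,B] = 1 (diagonal).

R is symmetric with unit diagonal. Assembling:

R = [[1, 0.0795],
 [0.0795, 1]]


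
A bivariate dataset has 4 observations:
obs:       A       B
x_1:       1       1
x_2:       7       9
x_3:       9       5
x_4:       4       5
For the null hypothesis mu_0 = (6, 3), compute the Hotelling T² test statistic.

Step 1 — sample mean vector:
  mean(A) = (1 + 7 + 9 + 4) / 4 = 21/4 = 5.25
  mean(B) = (1 + 9 + 5 + 5) / 4 = 20/4 = 5
  x̄ = (5.25, 5),  deviation x̄ - mu_0 = (5.25, 5) - (6, 3) = (-0.75, 2).

Step 2 — sample covariance matrix, S[i,j] = (1/(n-1)) · Σ_k (x_{k,i} - mean_i) · (x_{k,j} - mean_j), divisor n-1 = 3:
  S[A,A] = ((-4.25)·(-4.25) + (1.75)·(1.75) + (3.75)·(3.75) + (-1.25)·(-1.25)) / 3 = 36.75/3 = 12.25
  S[A,B] = ((-4.25)·(-4) + (1.75)·(4) + (3.75)·(0) + (-1.25)·(0)) / 3 = 24/3 = 8
  S[B,B] = ((-4)·(-4) + (4)·(4) + (0)·(0) + (0)·(0)) / 3 = 32/3 = 10.6667
  S = [[12.25, 8],
 [8, 10.6667]].

Step 3 — invert S. det(S) = 12.25·10.6667 - (8)² = 66.6667.
  S^{-1} = (1/det) · [[d, -b], [-b, a]] = [[0.16, -0.12],
 [-0.12, 0.1838]].

Step 4 — quadratic form (x̄ - mu_0)^T · S^{-1} · (x̄ - mu_0):
  S^{-1} · (x̄ - mu_0) = (-0.36, 0.4575),
  (x̄ - mu_0)^T · [...] = (-0.75)·(-0.36) + (2)·(0.4575) = 1.185.

Step 5 — scale by n: T² = 4 · 1.185 = 4.74.

T² ≈ 4.74


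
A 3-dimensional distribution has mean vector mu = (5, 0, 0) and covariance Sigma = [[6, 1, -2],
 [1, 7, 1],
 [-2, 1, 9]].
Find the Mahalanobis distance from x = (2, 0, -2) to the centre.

Step 1 — centre the observation: (x - mu) = (-3, 0, -2).

Step 2 — invert Sigma (cofactor / det for 3×3, or solve directly):
  Sigma^{-1} = [[0.1873, -0.0332, 0.0453],
 [-0.0332, 0.1511, -0.0242],
 [0.0453, -0.0242, 0.1239]].

Step 3 — form the quadratic (x - mu)^T · Sigma^{-1} · (x - mu):
  Sigma^{-1} · (x - mu) = (-0.6526, 0.148, -0.3837).
  (x - mu)^T · [Sigma^{-1} · (x - mu)] = (-3)·(-0.6526) + (0)·(0.148) + (-2)·(-0.3837) = 2.7251.

Step 4 — take square root: d = √(2.7251) ≈ 1.6508.

d(x, mu) = √(2.7251) ≈ 1.6508


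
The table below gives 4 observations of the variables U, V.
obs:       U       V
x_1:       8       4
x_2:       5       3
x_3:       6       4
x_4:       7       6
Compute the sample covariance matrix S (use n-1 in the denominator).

Step 1 — column means:
  mean(U) = (8 + 5 + 6 + 7) / 4 = 26/4 = 6.5
  mean(V) = (4 + 3 + 4 + 6) / 4 = 17/4 = 4.25

Step 2 — sample covariance S[i,j] = (1/(n-1)) · Σ_k (x_{k,i} - mean_i) · (x_{k,j} - mean_j), with n-1 = 3.
  S[U,U] = ((1.5)·(1.5) + (-1.5)·(-1.5) + (-0.5)·(-0.5) + (0.5)·(0.5)) / 3 = 5/3 = 1.6667
  S[U,V] = ((1.5)·(-0.25) + (-1.5)·(-1.25) + (-0.5)·(-0.25) + (0.5)·(1.75)) / 3 = 2.5/3 = 0.8333
  S[V,V] = ((-0.25)·(-0.25) + (-1.25)·(-1.25) + (-0.25)·(-0.25) + (1.75)·(1.75)) / 3 = 4.75/3 = 1.5833

S is symmetric (S[j,i] = S[i,j]). Assembling:

S = [[1.6667, 0.8333],
 [0.8333, 1.5833]]


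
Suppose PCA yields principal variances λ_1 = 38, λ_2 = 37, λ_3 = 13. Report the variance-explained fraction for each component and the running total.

Step 1 — total variance = trace(Sigma) = Σ λ_i = 38 + 37 + 13 = 88.

Step 2 — fraction explained by component i = λ_i / Σ λ:
  PC1: 38/88 = 0.4318
  PC2: 37/88 = 0.4205
  PC3: 13/88 = 0.1477

Step 3 — cumulative fraction after k components = (λ_1 + ... + λ_k) / Σ λ:
  k = 1: 38/88 = 0.4318
  k = 2: (38 + 37)/88 = 75/88 = 0.8523
  k = 3: (38 + 37 + 13)/88 = 88/88 = 1

Summary (fraction, with percent):

explained: PC1 0.4318 (43.18%), PC2 0.4205 (42.05%), PC3 0.1477 (14.77%);  cumulative: 0.4318, 0.8523, 1


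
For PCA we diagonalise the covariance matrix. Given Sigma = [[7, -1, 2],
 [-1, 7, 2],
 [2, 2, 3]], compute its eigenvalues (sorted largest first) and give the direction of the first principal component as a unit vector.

Step 1 — characteristic polynomial p(λ) = det(λI - Sigma) = λ³ - tr·λ² + c_1·λ - det, where tr = trace, c_1 = sum of the principal 2×2 minors, det = det(Sigma):
  tr = 7 + 7 + 3 = 17,
  c_1 = (7·7 - (-1)²) + (7·3 - (2)²) + (7·3 - (2)²) = 48 + 17 + 17 = 82,
  det = 7·(7·3 - (2)²) - (-1)·((-1)·3 - (2)·(2)) + (2)·((-1)·(2) - 7·(2)) = 7·(17) - (-1)·(-7) + (2)·(-16) = 80.
  So p(λ) = λ³ - 17λ² + 82λ - 80.
Step 2 — look for an integer root (rational root theorem: any rational root is an integer divisor of 80). Testing λ = 8:
  p(8) = 512 - 1088 + 656 - 80 = 0  ✓
  Dividing out (λ - 8): p(λ) = (λ - 8)(λ² - 9λ + 10).
Step 3 — remaining eigenvalues from the quadratic λ² - 9λ + 10 = 0:
  Δ = 9² - 4·10 = 81 - 40 = 41,  λ = (9 ± √41)/2 = (9 ± 6.4031)/2 ≈ 7.7016 or 1.2984.
  Sorted: λ_1 = 8,  λ_2 = 7.7016,  λ_3 = 1.2984  (check: sum = 17 = tr ✓).

Step 4 — unit eigenvector for λ_1 = 8: v spans the null space of (Sigma - λ_1 I), whose rows are
  r_1 = (-1, -1, 2),  r_2 = (-1, -1, 2),  r_3 = (2, 2, -5).
  v is orthogonal to every row, so take v ∝ r_1 × r_3 = ((-1)·(-5) - (2)·(2), (2)·(2) - (-1)·(-5), (-1)·(2) - (-1)·(2)) = (1, -1, 0).
  Let u = (1, -1, 0).
  ||u|| = √((1)² + (-1)² + (0)²) = √(2) ≈ 1.4142,  v_1 = u/||u|| ≈ (0.7071, -0.7071, 0) (||v_1|| = 1).

λ_1 = 8,  λ_2 = 7.7016,  λ_3 = 1.2984;  v_1 ≈ (0.7071, -0.7071, 0)


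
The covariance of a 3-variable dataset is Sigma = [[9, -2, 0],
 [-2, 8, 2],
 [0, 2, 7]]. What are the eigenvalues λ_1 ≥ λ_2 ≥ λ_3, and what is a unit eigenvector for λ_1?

Step 1 — characteristic polynomial p(λ) = det(λI - Sigma) = λ³ - tr·λ² + c_1·λ - det, where tr = trace, c_1 = sum of the principal 2×2 minors, det = det(Sigma):
  tr = 9 + 8 + 7 = 24,
  c_1 = (9·8 - (-2)²) + (9·7 - (0)²) + (8·7 - (2)²) = 68 + 63 + 52 = 183,
  det = 9·(8·7 - (2)²) - (-2)·((-2)·7 - (2)·(0)) + (0)·((-2)·(2) - 8·(0)) = 9·(52) - (-2)·(-14) + (0)·(-4) = 440.
  So p(λ) = λ³ - 24λ² + 183λ - 440.
Step 2 — look for an integer root (rational root theorem: any rational root is an integer divisor of 440). Testing λ = 5:
  p(5) = 125 - 600 + 915 - 440 = 0  ✓
  Dividing out (λ - 5): p(λ) = (λ - 5)(λ² - 19λ + 88).
Step 3 — remaining eigenvalues from the quadratic λ² - 19λ + 88 = 0:
  Δ = 19² - 4·88 = 361 - 352 = 9,  λ = (19 ± √9)/2 = (19 ± 3)/2 = 11 or 8.
  Sorted: λ_1 = 11,  λ_2 = 8,  λ_3 = 5  (check: sum = 24 = tr ✓).

Step 4 — unit eigenvector for λ_1 = 11: v spans the null space of (Sigma - λ_1 I), whose rows are
  r_1 = (-2, -2, 0),  r_2 = (-2, -3, 2),  r_3 = (0, 2, -4).
  v is orthogonal to every row, so take v ∝ r_1 × r_2 = ((-2)·(2) - (0)·(-3), (0)·(-2) - (-2)·(2), (-2)·(-3) - (-2)·(-2)) = (-4, 4, 2).
  Rescale (divide by 2; multiply by -1 so the first nonzero entry is positive): u = (2, -2, -1).
  ||u|| = √((2)² + (-2)² + (-1)²) = √(9) = 3,  v_1 = u/||u|| ≈ (0.6667, -0.6667, -0.3333) (||v_1|| = 1).

λ_1 = 11,  λ_2 = 8,  λ_3 = 5;  v_1 ≈ (0.6667, -0.6667, -0.3333)


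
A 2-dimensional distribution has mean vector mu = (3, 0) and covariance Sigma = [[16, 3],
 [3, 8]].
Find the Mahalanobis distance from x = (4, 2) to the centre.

Step 1 — centre the observation: (x - mu) = (1, 2).

Step 2 — invert Sigma. det(Sigma) = 16·8 - (3)² = 119.
  Sigma^{-1} = (1/det) · [[d, -b], [-b, a]] = [[0.0672, -0.0252],
 [-0.0252, 0.1345]].

Step 3 — form the quadratic (x - mu)^T · Sigma^{-1} · (x - mu):
  Sigma^{-1} · (x - mu) = (0.0168, 0.2437).
  (x - mu)^T · [Sigma^{-1} · (x - mu)] = (1)·(0.0168) + (2)·(0.2437) = 0.5042.

Step 4 — take square root: d = √(0.5042) ≈ 0.7101.

d(x, mu) = √(0.5042) ≈ 0.7101


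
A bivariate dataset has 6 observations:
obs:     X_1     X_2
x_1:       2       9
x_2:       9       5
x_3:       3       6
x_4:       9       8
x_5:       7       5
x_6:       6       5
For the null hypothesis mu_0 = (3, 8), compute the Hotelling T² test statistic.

Step 1 — sample mean vector:
  mean(X_1) = (2 + 9 + 3 + 9 + 7 + 6) / 6 = 36/6 = 6
  mean(X_2) = (9 + 5 + 6 + 8 + 5 + 5) / 6 = 38/6 = 6.3333
  x̄ = (6, 6.3333),  deviation x̄ - mu_0 = (6, 6.3333) - (3, 8) = (3, -1.6667).

Step 2 — sample covariance matrix, S[i,j] = (1/(n-1)) · Σ_k (x_{k,i} - mean_i) · (x_{k,j} - mean_j), divisor n-1 = 5:
  S[X_1,X_1] = ((-4)·(-4) + (3)·(3) + (-3)·(-3) + (3)·(3) + (1)·(1) + (0)·(0)) / 5 = 44/5 = 8.8
  S[X_1,X_2] = ((-4)·(2.6667) + (3)·(-1.3333) + (-3)·(-0.3333) + (3)·(1.6667) + (1)·(-1.3333) + (0)·(-1.3333)) / 5 = -10/5 = -2
  S[X_2,X_2] = ((2.6667)·(2.6667) + (-1.3333)·(-1.3333) + (-0.3333)·(-0.3333) + (1.6667)·(1.6667) + (-1.3333)·(-1.3333) + (-1.3333)·(-1.3333)) / 5 = 15.3333/5 = 3.0667
  S = [[8.8, -2],
 [-2, 3.0667]].

Step 3 — invert S. det(S) = 8.8·3.0667 - (-2)² = 22.9867.
  S^{-1} = (1/det) · [[d, -b], [-b, a]] = [[0.1334, 0.087],
 [0.087, 0.3828]].

Step 4 — quadratic form (x̄ - mu_0)^T · S^{-1} · (x̄ - mu_0):
  S^{-1} · (x̄ - mu_0) = (0.2552, -0.377),
  (x̄ - mu_0)^T · [...] = (3)·(0.2552) + (-1.6667)·(-0.377) = 1.394.

Step 5 — scale by n: T² = 6 · 1.394 = 8.3643.

T² ≈ 8.3643


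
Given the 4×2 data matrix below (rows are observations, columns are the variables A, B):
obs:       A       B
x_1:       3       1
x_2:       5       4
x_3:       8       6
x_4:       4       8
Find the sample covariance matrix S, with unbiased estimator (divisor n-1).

Step 1 — column means:
  mean(A) = (3 + 5 + 8 + 4) / 4 = 20/4 = 5
  mean(B) = (1 + 4 + 6 + 8) / 4 = 19/4 = 4.75

Step 2 — sample covariance S[i,j] = (1/(n-1)) · Σ_k (x_{k,i} - mean_i) · (x_{k,j} - mean_j), with n-1 = 3.
  S[A,A] = ((-2)·(-2) + (0)·(0) + (3)·(3) + (-1)·(-1)) / 3 = 14/3 = 4.6667
  S[A,B] = ((-2)·(-3.75) + (0)·(-0.75) + (3)·(1.25) + (-1)·(3.25)) / 3 = 8/3 = 2.6667
  S[B,B] = ((-3.75)·(-3.75) + (-0.75)·(-0.75) + (1.25)·(1.25) + (3.25)·(3.25)) / 3 = 26.75/3 = 8.9167

S is symmetric (S[j,i] = S[i,j]). Assembling:

S = [[4.6667, 2.6667],
 [2.6667, 8.9167]]


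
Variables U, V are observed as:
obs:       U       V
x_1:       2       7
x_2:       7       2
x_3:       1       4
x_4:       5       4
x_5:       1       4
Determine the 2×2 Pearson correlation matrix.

Step 1 — column means:
  mean(U) = (2 + 7 + 1 + 5 + 1) / 5 = 16/5 = 3.2
  mean(V) = (7 + 2 + 4 + 4 + 4) / 5 = 21/5 = 4.2

Step 2 — sample variances and covariances s[i,j] = (1/(n-1)) · Σ_k (x_{k,i} - mean_i) · (x_{k,j} - mean_j), with n-1 = 4:
  s[U,U] = ((-1.2)·(-1.2) + (3.8)·(3.8) + (-2.2)·(-2.2) + (1.8)·(1.8) + (-2.2)·(-2.2)) / 4 = 28.8/4 = 7.2
  s[U,V] = ((-1.2)·(2.8) + (3.8)·(-2.2) + (-2.2)·(-0.2) + (1.8)·(-0.2) + (-2.2)·(-0.2)) / 4 = -11.2/4 = -2.8
  s[V,V] = ((2.8)·(2.8) + (-2.2)·(-2.2) + (-0.2)·(-0.2) + (-0.2)·(-0.2) + (-0.2)·(-0.2)) / 4 = 12.8/4 = 3.2
  Sample standard deviations s_i = √(s[i,i]):
  s(U) = √(7.2) = 2.6833
  s(V) = √(3.2) = 1.7889

Step 3 — r_{ij} = s_{ij} / (s_i · s_j):
  r[U,U] = 1 (diagonal).
  r[U,V] = -2.8 / (2.6833 · 1.7889) = -2.8 / 4.8 = -0.5833
  r[V,V] = 1 (diagonal).

R is symmetric with unit diagonal. Assembling:

R = [[1, -0.5833],
 [-0.5833, 1]]


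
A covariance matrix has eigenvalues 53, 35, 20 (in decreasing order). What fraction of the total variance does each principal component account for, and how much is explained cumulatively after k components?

Step 1 — total variance = trace(Sigma) = Σ λ_i = 53 + 35 + 20 = 108.

Step 2 — fraction explained by component i = λ_i / Σ λ:
  PC1: 53/108 = 0.4907
  PC2: 35/108 = 0.3241
  PC3: 20/108 = 0.1852

Step 3 — cumulative fraction after k components = (λ_1 + ... + λ_k) / Σ λ:
  k = 1: 53/108 = 0.4907
  k = 2: (53 + 35)/108 = 88/108 = 0.8148
  k = 3: (53 + 35 + 20)/108 = 108/108 = 1

Summary (fraction, with percent):

explained: PC1 0.4907 (49.07%), PC2 0.3241 (32.41%), PC3 0.1852 (18.52%);  cumulative: 0.4907, 0.8148, 1


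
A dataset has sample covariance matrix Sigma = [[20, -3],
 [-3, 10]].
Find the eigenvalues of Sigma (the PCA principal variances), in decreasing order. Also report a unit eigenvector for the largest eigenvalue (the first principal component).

Step 1 — characteristic polynomial of 2×2 Sigma:
  det(Sigma - λI) = λ² - trace · λ + det = 0.
  trace = 20 + 10 = 30, det = 20·10 - (-3)² = 191.
Step 2 — discriminant:
  Δ = trace² - 4·det = 900 - 764 = 136.
Step 3 — eigenvalues:
  λ = (trace ± √Δ)/2 = (30 ± 11.6619)/2,
  λ_1 = 20.831,  λ_2 = 9.169.

Step 4 — unit eigenvector for λ_1: solve (Sigma - λ_1 I)v = 0. First row:
  (20 - 20.831)·v_x + (-3)·v_y = 0, i.e. (-0.831)·v_x + (-3)·v_y = 0,
  so v ∝ (b, λ_1 - a) = (-3, 0.831); multiply by -1 so the first entry is positive: u = (3, -0.831).
  ||u|| = √((3)² + (-0.831)²) = √(9.6905) ≈ 3.113,
  v_1 = u/||u|| ≈ (0.9637, -0.2669) (||v_1|| = 1).

λ_1 = 20.831,  λ_2 = 9.169;  v_1 ≈ (0.9637, -0.2669)


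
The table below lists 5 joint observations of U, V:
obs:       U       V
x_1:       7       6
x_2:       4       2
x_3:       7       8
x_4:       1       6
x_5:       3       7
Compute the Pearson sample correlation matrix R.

Step 1 — column means:
  mean(U) = (7 + 4 + 7 + 1 + 3) / 5 = 22/5 = 4.4
  mean(V) = (6 + 2 + 8 + 6 + 7) / 5 = 29/5 = 5.8

Step 2 — sample variances and covariances s[i,j] = (1/(n-1)) · Σ_k (x_{k,i} - mean_i) · (x_{k,j} - mean_j), with n-1 = 4:
  s[U,U] = ((2.6)·(2.6) + (-0.4)·(-0.4) + (2.6)·(2.6) + (-3.4)·(-3.4) + (-1.4)·(-1.4)) / 4 = 27.2/4 = 6.8
  s[U,V] = ((2.6)·(0.2) + (-0.4)·(-3.8) + (2.6)·(2.2) + (-3.4)·(0.2) + (-1.4)·(1.2)) / 4 = 5.4/4 = 1.35
  s[V,V] = ((0.2)·(0.2) + (-3.8)·(-3.8) + (2.2)·(2.2) + (0.2)·(0.2) + (1.2)·(1.2)) / 4 = 20.8/4 = 5.2
  Sample standard deviations s_i = √(s[i,i]):
  s(U) = √(6.8) = 2.6077
  s(V) = √(5.2) = 2.2804

Step 3 — r_{ij} = s_{ij} / (s_i · s_j):
  r[U,U] = 1 (diagonal).
  r[U,V] = 1.35 / (2.6077 · 2.2804) = 1.35 / 5.9464 = 0.227
  r[V,V] = 1 (diagonal).

R is symmetric with unit diagonal. Assembling:

R = [[1, 0.227],
 [0.227, 1]]


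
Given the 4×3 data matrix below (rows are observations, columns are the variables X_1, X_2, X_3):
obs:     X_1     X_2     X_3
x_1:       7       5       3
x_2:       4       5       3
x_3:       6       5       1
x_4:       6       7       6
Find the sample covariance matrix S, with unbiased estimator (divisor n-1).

Step 1 — column means:
  mean(X_1) = (7 + 4 + 6 + 6) / 4 = 23/4 = 5.75
  mean(X_2) = (5 + 5 + 5 + 7) / 4 = 22/4 = 5.5
  mean(X_3) = (3 + 3 + 1 + 6) / 4 = 13/4 = 3.25

Step 2 — sample covariance S[i,j] = (1/(n-1)) · Σ_k (x_{k,i} - mean_i) · (x_{k,j} - mean_j), with n-1 = 3.
  S[X_1,X_1] = ((1.25)·(1.25) + (-1.75)·(-1.75) + (0.25)·(0.25) + (0.25)·(0.25)) / 3 = 4.75/3 = 1.5833
  S[X_1,X_2] = ((1.25)·(-0.5) + (-1.75)·(-0.5) + (0.25)·(-0.5) + (0.25)·(1.5)) / 3 = 0.5/3 = 0.1667
  S[X_1,X_3] = ((1.25)·(-0.25) + (-1.75)·(-0.25) + (0.25)·(-2.25) + (0.25)·(2.75)) / 3 = 0.25/3 = 0.0833
  S[X_2,X_2] = ((-0.5)·(-0.5) + (-0.5)·(-0.5) + (-0.5)·(-0.5) + (1.5)·(1.5)) / 3 = 3/3 = 1
  S[X_2,X_3] = ((-0.5)·(-0.25) + (-0.5)·(-0.25) + (-0.5)·(-2.25) + (1.5)·(2.75)) / 3 = 5.5/3 = 1.8333
  S[X_3,X_3] = ((-0.25)·(-0.25) + (-0.25)·(-0.25) + (-2.25)·(-2.25) + (2.75)·(2.75)) / 3 = 12.75/3 = 4.25

S is symmetric (S[j,i] = S[i,j]). Assembling:

S = [[1.5833, 0.1667, 0.0833],
 [0.1667, 1, 1.8333],
 [0.0833, 1.8333, 4.25]]


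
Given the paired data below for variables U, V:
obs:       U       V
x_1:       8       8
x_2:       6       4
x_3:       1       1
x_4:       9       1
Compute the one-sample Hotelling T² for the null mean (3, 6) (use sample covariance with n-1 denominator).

Step 1 — sample mean vector:
  mean(U) = (8 + 6 + 1 + 9) / 4 = 24/4 = 6
  mean(V) = (8 + 4 + 1 + 1) / 4 = 14/4 = 3.5
  x̄ = (6, 3.5),  deviation x̄ - mu_0 = (6, 3.5) - (3, 6) = (3, -2.5).

Step 2 — sample covariance matrix, S[i,j] = (1/(n-1)) · Σ_k (x_{k,i} - mean_i) · (x_{k,j} - mean_j), divisor n-1 = 3:
  S[U,U] = ((2)·(2) + (0)·(0) + (-5)·(-5) + (3)·(3)) / 3 = 38/3 = 12.6667
  S[U,V] = ((2)·(4.5) + (0)·(0.5) + (-5)·(-2.5) + (3)·(-2.5)) / 3 = 14/3 = 4.6667
  S[V,V] = ((4.5)·(4.5) + (0.5)·(0.5) + (-2.5)·(-2.5) + (-2.5)·(-2.5)) / 3 = 33/3 = 11
  S = [[12.6667, 4.6667],
 [4.6667, 11]].

Step 3 — invert S. det(S) = 12.6667·11 - (4.6667)² = 117.5556.
  S^{-1} = (1/det) · [[d, -b], [-b, a]] = [[0.0936, -0.0397],
 [-0.0397, 0.1078]].

Step 4 — quadratic form (x̄ - mu_0)^T · S^{-1} · (x̄ - mu_0):
  S^{-1} · (x̄ - mu_0) = (0.38, -0.3885),
  (x̄ - mu_0)^T · [...] = (3)·(0.38) + (-2.5)·(-0.3885) = 2.1111.

Step 5 — scale by n: T² = 4 · 2.1111 = 8.4442.

T² ≈ 8.4442
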